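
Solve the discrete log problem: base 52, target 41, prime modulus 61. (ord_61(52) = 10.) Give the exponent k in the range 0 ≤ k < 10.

7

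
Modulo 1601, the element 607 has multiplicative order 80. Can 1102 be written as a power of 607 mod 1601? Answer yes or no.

1102 ∈ ⟨607⟩ iff 1102^80 ≡ 1 (mod 1601), since |⟨607⟩| = 80.
1102^80 mod 1601 = 1.
Since 1 = 1, 1102 lies in the subgroup.

yes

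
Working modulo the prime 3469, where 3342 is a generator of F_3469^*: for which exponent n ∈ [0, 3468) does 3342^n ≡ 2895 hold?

1287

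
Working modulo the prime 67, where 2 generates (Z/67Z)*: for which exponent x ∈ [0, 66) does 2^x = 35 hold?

Baby-step giant-step with m = ceil(sqrt(66)) = 9.
Baby table (2^j mod 67 for j=0..8):
  0:1  1:2  2:4  3:8  4:16  5:32  6:64  7:61
  8:55
Giant step factor: 2^(-9) ≡ 53 (mod 67).
Scan 35·53^i mod 67 for i = 0, 1, …:
  i=0: 35   i=1: 46   i=2: 26   i=3: 38
  i=4: 4
Match at i=4, j=2: x = 4·9 + 2 = 38.

38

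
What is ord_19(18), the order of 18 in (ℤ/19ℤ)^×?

2

The order of 18 must divide p − 1 = 18 = 2 · 3^2.
Divisors: 1, 2, 3, 6, 9, 18.
Check each in increasing order: 18^1 ≡ 18;  18^2 ≡ 1.
Smallest exponent giving 1 is 2.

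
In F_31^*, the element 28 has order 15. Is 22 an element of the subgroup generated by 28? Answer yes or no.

⟨28⟩ has order 15; its elements mod 31 are {1, 2, 4, 5, 7, 8, 9, 10, 14, 16, 18, 19, 20, 25, 28}.
22 is not in this set.

no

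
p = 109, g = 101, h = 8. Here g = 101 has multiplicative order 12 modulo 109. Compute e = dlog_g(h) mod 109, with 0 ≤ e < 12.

Successive powers of 101 modulo 109:
  101^0=1  101^1=101  101^2=64  101^3=33  101^4=63  101^5=41
  101^6=108  101^7=8
So 101^7 ≡ 8 (mod 109), giving e = 7.

7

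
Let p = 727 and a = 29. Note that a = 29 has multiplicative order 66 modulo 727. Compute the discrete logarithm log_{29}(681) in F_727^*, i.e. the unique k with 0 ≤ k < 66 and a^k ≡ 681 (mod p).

Baby-step giant-step with m = ceil(sqrt(66)) = 9.
Baby table (29^j mod 727 for j=0..8):
  0:1  1:29  2:114  3:398  4:637  5:298  6:645  7:530
  8:103
Giant step factor: 29^(-9) ≡ 681 (mod 727).
Scan 681·681^i mod 727 for i = 0, 1, …:
  i=0: 681   i=1: 662   i=2: 82   i=3: 590
  i=4: 486   i=5: 181   i=6: 398
Match at i=6, j=3: k = 6·9 + 3 = 57.

57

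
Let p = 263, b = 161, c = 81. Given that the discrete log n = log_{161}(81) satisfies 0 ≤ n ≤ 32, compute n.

Compute 161^0 mod 263 = 1, then multiply by 161 repeatedly:
  161^0=1  161^1=161  161^2=147  161^3=260  161^4=43
  161^5=85  161^6=9  161^7=134  161^8=8  161^9=236
  161^10=124  161^11=239  161^12=81
Found 81 at exponent 12.

12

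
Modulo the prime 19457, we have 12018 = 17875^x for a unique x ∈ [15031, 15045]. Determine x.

Compute 17875^15031 mod 19457 = 1798, then multiply by 17875 repeatedly:
  17875^15031=1798  17875^15032=15743  17875^15033=18991  17875^15034=17303  17875^15035=2653
  17875^15036=5666  17875^15037=6065  17875^15038=16928  17875^15039=12193  17875^15040=12018
Found 12018 at exponent 15040.

15040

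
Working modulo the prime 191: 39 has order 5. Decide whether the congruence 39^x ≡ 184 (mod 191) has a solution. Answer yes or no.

yes

⟨39⟩ has order 5; its elements mod 191 are {1, 39, 49, 109, 184}.
184 is in this set.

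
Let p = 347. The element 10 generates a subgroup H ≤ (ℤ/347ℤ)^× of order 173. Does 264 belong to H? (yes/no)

no

264 ∈ ⟨10⟩ iff 264^173 ≡ 1 (mod 347), since |⟨10⟩| = 173.
264^173 mod 347 = 346.
Since 346 ≠ 1, 264 does not lie in the subgroup.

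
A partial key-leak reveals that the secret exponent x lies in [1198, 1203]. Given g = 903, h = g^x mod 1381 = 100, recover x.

Compute 903^1198 mod 1381 = 310, then multiply by 903 repeatedly:
  903^1198=310  903^1199=968  903^1200=1312  903^1201=1219  903^1202=100
Found 100 at exponent 1202.

1202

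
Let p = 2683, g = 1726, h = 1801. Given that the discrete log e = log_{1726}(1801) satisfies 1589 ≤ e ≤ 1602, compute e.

Compute 1726^1589 mod 2683 = 1877, then multiply by 1726 repeatedly:
  1726^1589=1877  1726^1590=1321  1726^1591=2179  1726^1592=2071  1726^1593=790
  1726^1594=576  1726^1595=1466  1726^1596=247  1726^1597=2408  1726^1598=241
  1726^1599=101  1726^1600=2614  1726^1601=1641  1726^1602=1801
Found 1801 at exponent 1602.

1602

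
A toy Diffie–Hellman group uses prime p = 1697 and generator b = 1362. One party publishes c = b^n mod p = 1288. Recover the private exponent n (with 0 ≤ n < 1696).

1211

Baby-step giant-step with m = ceil(sqrt(1696)) = 42.
Baby table (1362^j mod 1697 for j=0..41):
  0:1  1:1362  2:223  3:1660  4:516  5:234  6:1369  7:1272
  8:1524  9:257  10:452  11:1310  12:673  13:246  14:743  15:554
  16:1080  17:1358  18:1563  19:768  20:664  21:1564  22:433  23:887
  24:1527  25:949  26:1121  27:1199  28:524  29:948  30:1456  31:976
  32:561  33:432  34:1222  35:1304  36:986  37:605  38:965  39:852
  40:1373  41:1629
Giant step factor: 1362^(-42) ≡ 1258 (mod 1697).
Scan 1288·1258^i mod 1697 for i = 0, 1, …:
  i=0: 1288   i=1: 1366   i=2: 1064   i=3: 1276
  i=4: 1543   i=5: 1423   i=6: 1496   i=7: 1692
  i=8: 498   i=9: 291     …   i=27: 832
  i=28: 1304
Match at i=28, j=35: n = 28·42 + 35 = 1211.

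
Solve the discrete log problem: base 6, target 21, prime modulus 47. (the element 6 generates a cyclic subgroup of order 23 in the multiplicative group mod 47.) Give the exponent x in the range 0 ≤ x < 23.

Successive powers of 6 modulo 47:
  6^0=1  6^1=6  6^2=36  6^3=28  6^4=27  6^5=21
So 6^5 ≡ 21 (mod 47), giving x = 5.

5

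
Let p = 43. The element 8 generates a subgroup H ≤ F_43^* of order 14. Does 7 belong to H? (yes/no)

no

⟨8⟩ has order 14; its elements mod 43 are {1, 2, 4, 8, 11, 16, 21, 22, 27, 32, 35, 39, 41, 42}.
7 is not in this set.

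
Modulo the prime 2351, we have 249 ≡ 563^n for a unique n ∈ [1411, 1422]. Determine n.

Compute 563^1411 mod 2351 = 249, then multiply by 563 repeatedly:
  563^1411=249
Found 249 at exponent 1411.

1411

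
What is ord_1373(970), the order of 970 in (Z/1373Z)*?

1372

The order of 970 must divide p − 1 = 1372 = 2^2 · 7^3.
Divisors: 1, 2, 4, 7, 14, 28, 49, 98, 196, 343, 686, 1372.
Check each in increasing order: 970^1 ≡ 970;  970^2 ≡ 395;  970^4 ≡ 876;  970^7 ≡ 1312;  970^14 ≡ 975;  970^28 ≡ 509;  970^49 ≡ 502;  970^98 ≡ 745;  970^196 ≡ 333;  970^343 ≡ 705;  970^686 ≡ 1372;  970^1372 ≡ 1.
Smallest exponent giving 1 is 1372.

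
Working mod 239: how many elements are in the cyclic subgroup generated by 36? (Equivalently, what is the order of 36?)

The order of 36 must divide p − 1 = 238 = 2 · 7 · 17.
Divisors: 1, 2, 7, 14, 17, 34, 119, 238.
Check each in increasing order: 36^1 ≡ 36;  36^2 ≡ 101;  36^7 ≡ 187;  36^14 ≡ 75;  36^17 ≡ 1.
Smallest exponent giving 1 is 17.

17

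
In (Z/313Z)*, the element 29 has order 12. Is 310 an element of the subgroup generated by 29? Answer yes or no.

no

310 ∈ ⟨29⟩ iff 310^12 ≡ 1 (mod 313), since |⟨29⟩| = 12.
310^12 mod 313 = 280.
Since 280 ≠ 1, 310 does not lie in the subgroup.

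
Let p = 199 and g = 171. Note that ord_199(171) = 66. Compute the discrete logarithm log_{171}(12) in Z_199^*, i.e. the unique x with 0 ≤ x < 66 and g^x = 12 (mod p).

35

Baby-step giant-step with m = ceil(sqrt(66)) = 9.
Baby table (171^j mod 199 for j=0..8):
  0:1  1:171  2:187  3:137  4:144  5:147  6:63  7:27
  8:40
Giant step factor: 171^(-9) ≡ 78 (mod 199).
Scan 12·78^i mod 199 for i = 0, 1, …:
  i=0: 12   i=1: 140   i=2: 174   i=3: 40
Match at i=3, j=8: x = 3·9 + 8 = 35.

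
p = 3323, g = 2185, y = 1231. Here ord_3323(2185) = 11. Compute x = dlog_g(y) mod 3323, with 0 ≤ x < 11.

Successive powers of 2185 modulo 3323:
  2185^0=1  2185^1=2185  2185^2=2397  2185^3=397  2185^4=142  2185^5=1231
So 2185^5 ≡ 1231 (mod 3323), giving x = 5.

5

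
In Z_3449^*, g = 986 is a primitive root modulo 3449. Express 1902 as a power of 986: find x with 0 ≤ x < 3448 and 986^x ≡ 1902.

Baby-step giant-step with m = ceil(sqrt(3448)) = 59.
Baby table (986^j mod 3449 for j=0..58):
  0:1  1:986  2:3027  3:1237  4:2185  5:2234  6:2262  7:2278
  8:809  9:955  10:53  11:523  12:1777  13:30  14:1988  15:1136
  16:2620  17:19  18:1489  19:2329  20:2809  21:127  22:1058  23:1590
  24:1894  25:1575  26:900  27:1007  28:3039  29:2722  30:570  31:3282
  32:890  33:1494  34:361  35:699  36:2863  37:1636  38:2413  39:2857
  40:2618  41:1496  42:2333  43:3304  44:1888  45:2557  46:3432  47:483
  48:276  49:3114  50:794  51:3410  52:2934  53:2662  54:43  55:1010
  56:2548  57:1456  58:832
Giant step factor: 986^(-59) ≡ 399 (mod 3449).
Scan 1902·399^i mod 3449 for i = 0, 1, …:
  i=0: 1902   i=1: 118   i=2: 2245   i=3: 2464
  i=4: 171   i=5: 2698   i=6: 414   i=7: 3083
  i=8: 2273   i=9: 3289     …   i=15: 2250
  i=16: 1010
Match at i=16, j=55: x = 16·59 + 55 = 999.

999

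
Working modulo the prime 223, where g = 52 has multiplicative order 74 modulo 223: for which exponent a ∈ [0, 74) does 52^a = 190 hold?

Successive powers of 52 modulo 223:
  52^0=1  52^1=52  52^2=28  52^3=118  52^4=115  52^5=182
  52^6=98  52^7=190
So 52^7 ≡ 190 (mod 223), giving a = 7.

7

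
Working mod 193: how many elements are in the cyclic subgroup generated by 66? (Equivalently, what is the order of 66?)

192

The order of 66 must divide p − 1 = 192 = 2^6 · 3.
Divisors: 1, 2, 3, 4, 6, 8, 12, 16, 24, 32, 48, 64, 96, 192.
Check each in increasing order: 66^1 ≡ 66;  66^2 ≡ 110;  66^3 ≡ 119;  66^4 ≡ 134;  66^6 ≡ 72;  66^8 ≡ 7;  66^12 ≡ 166;  66^16 ≡ 49;  66^24 ≡ 150;  66^32 ≡ 85;  66^48 ≡ 112;  66^64 ≡ 84;  66^96 ≡ 192;  66^192 ≡ 1.
Smallest exponent giving 1 is 192.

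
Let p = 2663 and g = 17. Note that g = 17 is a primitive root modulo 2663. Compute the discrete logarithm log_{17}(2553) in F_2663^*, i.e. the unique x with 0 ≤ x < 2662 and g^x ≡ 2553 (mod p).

Baby-step giant-step with m = ceil(sqrt(2662)) = 52.
Baby table (17^j mod 2663 for j=0..51):
  0:1  1:17  2:289  3:2250  4:968  5:478  6:137  7:2329
  8:2311  9:2005  10:2129  11:1574  12:128  13:2176  14:2373  15:396
  16:1406  17:2598  18:1558  19:2519  20:215  21:992  22:886  23:1747
  24:406  25:1576  26:162  27:91  28:1547  29:2332  30:2362  31:209
  32:890  33:1815  34:1562  35:2587  36:1371  37:2003  38:2095  39:996
  40:954  41:240  42:1417  43:122  44:2074  45:639  46:211  47:924
  48:2393  49:736  50:1860  51:2327
Giant step factor: 17^(-52) ≡ 1980 (mod 2663).
Scan 2553·1980^i mod 2663 for i = 0, 1, …:
  i=0: 2553   i=1: 566   i=2: 2220   i=3: 1650
  i=4: 2162   i=5: 1319   i=6: 1880   i=7: 2189
  i=8: 1519   i=9: 1093     …   i=19: 43
  i=20: 2587
Match at i=20, j=35: x = 20·52 + 35 = 1075.

1075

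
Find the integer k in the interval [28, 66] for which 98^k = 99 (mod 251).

53

Compute 98^28 mod 251 = 28, then multiply by 98 repeatedly:
  98^28=28  98^29=234  98^30=91  98^31=133  98^32=233
  98^33=244  98^34=67  98^35=40  98^36=155  98^37=130
  98^38=190  98^39=46  98^40=241  98^41=24  98^42=93
  98^43=78  98^44=114  98^45=128  98^46=245  98^47=165
  98^48=106  98^49=97  98^50=219  98^51=127  98^52=147
  98^53=99
Found 99 at exponent 53.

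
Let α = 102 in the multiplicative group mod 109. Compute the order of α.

The order of 102 must divide p − 1 = 108 = 2^2 · 3^3.
Divisors: 1, 2, 3, 4, 6, 9, 12, 18, 27, 36, 54, 108.
Check each in increasing order: 102^1 ≡ 102;  102^2 ≡ 49;  102^3 ≡ 93;  102^4 ≡ 3;  102^6 ≡ 38;  102^9 ≡ 46;  102^12 ≡ 27;  102^18 ≡ 45;  102^27 ≡ 108;  102^36 ≡ 63;  102^54 ≡ 1.
Smallest exponent giving 1 is 54.

54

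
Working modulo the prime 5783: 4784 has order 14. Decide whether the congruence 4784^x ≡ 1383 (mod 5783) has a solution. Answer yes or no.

1383 ∈ ⟨4784⟩ iff 1383^14 ≡ 1 (mod 5783), since |⟨4784⟩| = 14.
1383^14 mod 5783 = 4550.
Since 4550 ≠ 1, 1383 does not lie in the subgroup.

no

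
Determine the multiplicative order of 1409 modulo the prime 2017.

2016

The order of 1409 must divide p − 1 = 2016 = 2^5 · 3^2 · 7.
Divisors: 1, 2, 3, 4, 6, 7, 8, 9, 12, 14, 16, 18, 21, 24, 28, 32, 36, 42, 48, 56, 63, 72, 84, 96, 112, 126, 144, 168, 224, 252, 288, 336, 504, 672, 1008, 2016.
Check each in increasing order: 1409^1 ≡ 1409;  1409^2 ≡ 553;  1409^3 ≡ 615;  1409^4 ≡ 1242;  1409^6 ≡ 1046;  1409^7 ≡ 1404;  1409^8 ≡ 1576;  1409^9 ≡ 1884;  1409^12 ≡ 902;  1409^14 ≡ 607;  1409^16 ≡ 849;  1409^18 ≡ 1553;  1409^21 ≡ 1054;  1409^24 ≡ 753;  1409^28 ≡ 1355;  1409^32 ≡ 732;  1409^36 ≡ 1494;  1409^42 ≡ 1566;  1409^48 ≡ 232;  1409^56 ≡ 555;  1409^63 ≡ 658;  1409^72 ≡ 1234;  1409^84 ≡ 1701;  1409^96 ≡ 1382;  1409^112 ≡ 1441;  1409^126 ≡ 1326;  1409^144 ≡ 1938;  1409^168 ≡ 1023;  1409^224 ≡ 988;  1409^252 ≡ 1469;  1409^288 ≡ 190;  1409^336 ≡ 1723;  1409^504 ≡ 1788;  1409^672 ≡ 1722;  1409^1008 ≡ 2016;  1409^2016 ≡ 1.
Smallest exponent giving 1 is 2016.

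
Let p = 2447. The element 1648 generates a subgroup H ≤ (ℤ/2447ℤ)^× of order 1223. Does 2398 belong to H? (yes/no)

2398 ∈ ⟨1648⟩ iff 2398^1223 ≡ 1 (mod 2447), since |⟨1648⟩| = 1223.
2398^1223 mod 2447 = 2446.
Since 2446 ≠ 1, 2398 does not lie in the subgroup.

no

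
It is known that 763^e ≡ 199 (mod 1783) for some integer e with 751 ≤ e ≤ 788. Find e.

Compute 763^751 mod 1783 = 183, then multiply by 763 repeatedly:
  763^751=183  763^752=555  763^753=894  763^754=1016  763^755=1386
  763^756=199
Found 199 at exponent 756.

756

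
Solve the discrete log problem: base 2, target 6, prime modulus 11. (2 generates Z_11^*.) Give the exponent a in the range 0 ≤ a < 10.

9

Successive powers of 2 modulo 11:
  2^0=1  2^1=2  2^2=4  2^3=8  2^4=5  2^5=10
  2^6=9  2^7=7  2^8=3  2^9=6
So 2^9 ≡ 6 (mod 11), giving a = 9.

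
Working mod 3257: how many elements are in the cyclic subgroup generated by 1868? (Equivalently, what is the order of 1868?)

3256

The order of 1868 must divide p − 1 = 3256 = 2^3 · 11 · 37.
Divisors: 1, 2, 4, 8, 11, 22, 37, 44, 74, 88, 148, 296, 407, 814, 1628, 3256.
Check each in increasing order: 1868^1 ≡ 1868;  1868^2 ≡ 1177;  1868^4 ≡ 1104;  1868^8 ≡ 698;  1868^11 ≡ 1640;  1868^22 ≡ 2575;  1868^37 ≡ 1691;  1868^44 ≡ 2630;  1868^74 ≡ 3092;  1868^88 ≡ 2289;  1868^148 ≡ 1169;  1868^296 ≡ 1878;  1868^407 ≡ 2504;  1868^814 ≡ 291;  1868^1628 ≡ 3256;  1868^3256 ≡ 1.
Smallest exponent giving 1 is 3256.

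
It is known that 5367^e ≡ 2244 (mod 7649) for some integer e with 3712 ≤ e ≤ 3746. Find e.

3733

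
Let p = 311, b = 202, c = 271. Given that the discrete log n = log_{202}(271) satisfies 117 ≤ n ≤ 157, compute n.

Compute 202^117 mod 311 = 194, then multiply by 202 repeatedly:
  202^117=194  202^118=2  202^119=93  202^120=126  202^121=261
  202^122=163  202^123=271
Found 271 at exponent 123.

123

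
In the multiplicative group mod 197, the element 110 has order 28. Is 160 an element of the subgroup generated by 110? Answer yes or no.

no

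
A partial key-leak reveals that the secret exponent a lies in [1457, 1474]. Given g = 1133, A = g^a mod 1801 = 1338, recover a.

1466

Compute 1133^1457 mod 1801 = 755, then multiply by 1133 repeatedly:
  1133^1457=755  1133^1458=1741  1133^1459=458  1133^1460=226  1133^1461=316
  1133^1462=1430  1133^1463=1091  1133^1464=617  1133^1465=273  1133^1466=1338
Found 1338 at exponent 1466.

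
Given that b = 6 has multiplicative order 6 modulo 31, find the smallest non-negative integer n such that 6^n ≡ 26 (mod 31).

5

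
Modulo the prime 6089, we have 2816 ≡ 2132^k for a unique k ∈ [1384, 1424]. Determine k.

1389

Compute 2132^1384 mod 6089 = 3885, then multiply by 2132 repeatedly:
  2132^1384=3885  2132^1385=1780  2132^1386=1513  2132^1387=4635  2132^1388=5462
  2132^1389=2816
Found 2816 at exponent 1389.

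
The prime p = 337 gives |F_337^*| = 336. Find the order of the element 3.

168

The order of 3 must divide p − 1 = 336 = 2^4 · 3 · 7.
Divisors: 1, 2, 3, 4, 6, 7, 8, 12, 14, 16, 21, 24, 28, 42, 48, 56, 84, 112, 168, 336.
Check each in increasing order: 3^1 ≡ 3;  3^2 ≡ 9;  3^3 ≡ 27;  3^4 ≡ 81;  3^6 ≡ 55;  3^7 ≡ 165;  3^8 ≡ 158;  3^12 ≡ 329;  3^14 ≡ 265;  3^16 ≡ 26;  3^21 ≡ 252;  3^24 ≡ 64;  3^28 ≡ 129;  3^42 ≡ 148;  3^48 ≡ 52;  3^56 ≡ 128;  3^84 ≡ 336;  3^112 ≡ 208;  3^168 ≡ 1.
Smallest exponent giving 1 is 168.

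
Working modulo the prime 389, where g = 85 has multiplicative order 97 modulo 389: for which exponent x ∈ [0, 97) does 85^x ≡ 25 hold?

67

Baby-step giant-step with m = ceil(sqrt(97)) = 10.
Baby table (85^j mod 389 for j=0..9):
  0:1  1:85  2:223  3:283  4:326  5:91  6:344  7:65
  8:79  9:102
Giant step factor: 85^(-10) ≡ 66 (mod 389).
Scan 25·66^i mod 389 for i = 0, 1, …:
  i=0: 25   i=1: 94   i=2: 369   i=3: 236
  i=4: 16   i=5: 278   i=6: 65
Match at i=6, j=7: x = 6·10 + 7 = 67.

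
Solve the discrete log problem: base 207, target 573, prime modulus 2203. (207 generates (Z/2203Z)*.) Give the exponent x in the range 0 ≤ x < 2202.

Baby-step giant-step with m = ceil(sqrt(2202)) = 47.
Baby table (207^j mod 2203 for j=0..46):
  0:1  1:207  2:992  3:465  4:1526  5:853  6:331  7:224
  8:105  9:1908  10:619  11:359  12:1614  13:1445  14:1710  15:1490
  16:10  17:2070  18:1108  19:244  20:2042  21:1921  22:1107  23:37
  24:1050  25:1456  26:1784  27:1387  28:719  29:1232  30:1679  31:1682
  32:100  33:873  34:65  35:237  36:593  37:1586  38:55  39:370
  40:1688  41:1342  42:216  43:652  44:581  45:1305  46:1369
Giant step factor: 207^(-47) ≡ 1170 (mod 2203).
Scan 573·1170^i mod 2203 for i = 0, 1, …:
  i=0: 573   i=1: 698   i=2: 1550   i=3: 431
  i=4: 1986   i=5: 1658   i=6: 1220   i=7: 2059
  i=8: 1151   i=9: 637     …   i=34: 314
  i=35: 1682
Match at i=35, j=31: x = 35·47 + 31 = 1676.

1676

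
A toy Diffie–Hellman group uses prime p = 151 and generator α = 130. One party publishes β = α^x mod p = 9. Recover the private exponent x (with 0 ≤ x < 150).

144

Baby-step giant-step with m = ceil(sqrt(150)) = 13.
Baby table (130^j mod 151 for j=0..12):
  0:1  1:130  2:139  3:101  4:144  5:147  6:84  7:48
  8:49  9:28  10:16  11:117  12:110
Giant step factor: 130^(-13) ≡ 104 (mod 151).
Scan 9·104^i mod 151 for i = 0, 1, …:
  i=0: 9   i=1: 30   i=2: 100   i=3: 132
  i=4: 138   i=5: 7   i=6: 124   i=7: 61
  i=8: 2   i=9: 57   i=10: 39   i=11: 130
Match at i=11, j=1: x = 11·13 + 1 = 144.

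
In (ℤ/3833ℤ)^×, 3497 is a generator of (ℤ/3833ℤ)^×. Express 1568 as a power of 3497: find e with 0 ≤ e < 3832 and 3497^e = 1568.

Baby-step giant-step with m = ceil(sqrt(3832)) = 62.
Baby table (3497^j mod 3833 for j=0..61):
  0:1  1:3497  2:1739  3:2145  4:3717  5:646  6:1425  7:325
  8:1957  9:1724  10:3352  11:630  12:2968  13:3165  14:2134  15:3580
  16:682  17:828  18:1601  19:2517  20:1381  21:3610  22:2101  23:3169
  24:790  25:2870  26:1596  27:364  28:352  29:551  30:2681  31:3772
  32:1331  33:1245  34:3310  35:3243  36:2757  37:1234  38:3173  39:3279
  40:2160  41:2510  42:3733  43:2936  44:2418  45:148  46:101  47:561
  48:3154  49:1997  50:3616  51:85  52:2104  53:2161  54:2174  55:1639
  56:1248  57:2302  58:794  59:1526  60:886  61:1278
Giant step factor: 3497^(-62) ≡ 308 (mod 3833).
Scan 1568·308^i mod 3833 for i = 0, 1, …:
  i=0: 1568   i=1: 3819   i=2: 3354   i=3: 1955
  i=4: 359   i=5: 3248   i=6: 3804   i=7: 2567
  i=8: 1038   i=9: 1565     …   i=13: 1055
  i=14: 2968
Match at i=14, j=12: e = 14·62 + 12 = 880.

880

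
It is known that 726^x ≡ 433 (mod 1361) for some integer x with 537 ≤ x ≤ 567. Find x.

Compute 726^537 mod 1361 = 433, then multiply by 726 repeatedly:
  726^537=433
Found 433 at exponent 537.

537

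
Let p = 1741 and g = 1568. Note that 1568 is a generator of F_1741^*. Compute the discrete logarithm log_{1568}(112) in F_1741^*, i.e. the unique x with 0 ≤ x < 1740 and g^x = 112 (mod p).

Baby-step giant-step with m = ceil(sqrt(1740)) = 42.
Baby table (1568^j mod 1741 for j=0..41):
  0:1  1:1568  2:332  3:17  4:541  5:421  6:289  7:492
  8:193  9:1431  10:1400  11:1540  12:1694  13:1167  14:65  15:942
  16:688  17:1105  18:345  19:1250  20:1375  21:642  22:358  23:742
  24:468  25:863  26:427  27:992  28:743  29:295  30:1195  31:444
  32:1533  33:1164  34:584  35:1687  36:637  37:1223  38:823  39:383
  40:1640  41:63
Giant step factor: 1568^(-42) ≡ 1226 (mod 1741).
Scan 112·1226^i mod 1741 for i = 0, 1, …:
  i=0: 112   i=1: 1514   i=2: 258   i=3: 1187
  i=4: 1527   i=5: 527   i=6: 191   i=7: 872
  i=8: 98   i=9: 19     …   i=16: 521
  i=17: 1540
Match at i=17, j=11: x = 17·42 + 11 = 725.

725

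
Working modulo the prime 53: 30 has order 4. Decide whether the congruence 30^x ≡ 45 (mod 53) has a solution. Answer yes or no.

no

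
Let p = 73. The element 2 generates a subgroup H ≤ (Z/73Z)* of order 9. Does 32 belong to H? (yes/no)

⟨2⟩ has order 9; its elements mod 73 are {1, 2, 4, 8, 16, 32, 37, 55, 64}.
32 is in this set.

yes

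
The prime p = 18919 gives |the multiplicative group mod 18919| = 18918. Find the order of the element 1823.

9459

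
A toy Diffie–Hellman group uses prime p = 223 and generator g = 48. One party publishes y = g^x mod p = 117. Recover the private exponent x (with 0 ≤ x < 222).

35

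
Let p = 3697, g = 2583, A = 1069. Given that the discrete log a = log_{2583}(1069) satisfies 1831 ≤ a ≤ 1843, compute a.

1839

Compute 2583^1831 mod 3697 = 3380, then multiply by 2583 repeatedly:
  2583^1831=3380  2583^1832=1923  2583^1833=2038  2583^1834=3323  2583^1835=2572
  2583^1836=3664  2583^1837=3489  2583^1838=2498  2583^1839=1069
Found 1069 at exponent 1839.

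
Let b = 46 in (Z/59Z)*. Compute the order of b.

The order of 46 must divide p − 1 = 58 = 2 · 29.
Divisors: 1, 2, 29, 58.
Check each in increasing order: 46^1 ≡ 46;  46^2 ≡ 51;  46^29 ≡ 1.
Smallest exponent giving 1 is 29.

29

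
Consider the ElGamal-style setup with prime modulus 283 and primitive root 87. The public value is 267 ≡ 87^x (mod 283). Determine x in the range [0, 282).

63

Baby-step giant-step with m = ceil(sqrt(282)) = 17.
Baby table (87^j mod 283 for j=0..16):
  0:1  1:87  2:211  3:245  4:90  5:189  6:29  7:259
  8:176  9:30  10:63  11:104  12:275  13:153  14:10  15:21
  16:129
Giant step factor: 87^(-17) ≡ 35 (mod 283).
Scan 267·35^i mod 283 for i = 0, 1, …:
  i=0: 267   i=1: 6   i=2: 210   i=3: 275
Match at i=3, j=12: x = 3·17 + 12 = 63.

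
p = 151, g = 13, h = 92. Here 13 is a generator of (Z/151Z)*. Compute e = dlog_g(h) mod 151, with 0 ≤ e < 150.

105

Baby-step giant-step with m = ceil(sqrt(150)) = 13.
Baby table (13^j mod 151 for j=0..12):
  0:1  1:13  2:18  3:83  4:22  5:135  6:94  7:14
  8:31  9:101  10:105  11:6  12:78
Giant step factor: 13^(-13) ≡ 7 (mod 151).
Scan 92·7^i mod 151 for i = 0, 1, …:
  i=0: 92   i=1: 40   i=2: 129   i=3: 148
  i=4: 130   i=5: 4   i=6: 28   i=7: 45
  i=8: 13
Match at i=8, j=1: e = 8·13 + 1 = 105.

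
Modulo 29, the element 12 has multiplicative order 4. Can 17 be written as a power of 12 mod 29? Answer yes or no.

⟨12⟩ has order 4; its elements mod 29 are {1, 12, 17, 28}.
17 is in this set.

yes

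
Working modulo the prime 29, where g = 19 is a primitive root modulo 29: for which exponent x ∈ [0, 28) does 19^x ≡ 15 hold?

3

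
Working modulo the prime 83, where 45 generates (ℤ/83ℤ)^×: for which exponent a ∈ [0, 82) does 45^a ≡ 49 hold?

14

Successive powers of 45 modulo 83:
  45^0=1  45^1=45  45^2=33  45^3=74  45^4=10  45^5=35
  45^6=81  45^7=76  45^8=17  45^9=18  45^10=63  45^11=13
  45^12=4  45^13=14  45^14=49
So 45^14 ≡ 49 (mod 83), giving a = 14.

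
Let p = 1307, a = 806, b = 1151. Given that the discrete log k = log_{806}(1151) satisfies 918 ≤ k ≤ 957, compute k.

934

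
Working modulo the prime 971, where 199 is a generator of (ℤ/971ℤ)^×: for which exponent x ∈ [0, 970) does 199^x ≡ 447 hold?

507

Baby-step giant-step with m = ceil(sqrt(970)) = 32.
Baby table (199^j mod 971 for j=0..31):
  0:1  1:199  2:761  3:934  4:405  5:2  6:398  7:551
  8:897  9:810  10:4  11:796  12:131  13:823  14:649  15:8
  16:621  17:262  18:675  19:327  20:16  21:271  22:524  23:379
  24:654  25:32  26:542  27:77  28:758  29:337  30:64  31:113
Giant step factor: 199^(-32) ≡ 599 (mod 971).
Scan 447·599^i mod 971 for i = 0, 1, …:
  i=0: 447   i=1: 728   i=2: 93   i=3: 360
  i=4: 78   i=5: 114   i=6: 316   i=7: 910
  i=8: 359   i=9: 450     …   i=14: 206
  i=15: 77
Match at i=15, j=27: x = 15·32 + 27 = 507.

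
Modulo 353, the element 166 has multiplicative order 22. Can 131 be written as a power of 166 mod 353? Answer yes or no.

131 ∈ ⟨166⟩ iff 131^22 ≡ 1 (mod 353), since |⟨166⟩| = 22.
131^22 mod 353 = 1.
Since 1 = 1, 131 lies in the subgroup.

yes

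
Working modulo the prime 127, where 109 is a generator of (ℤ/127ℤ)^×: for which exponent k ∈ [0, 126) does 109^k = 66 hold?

93

Baby-step giant-step with m = ceil(sqrt(126)) = 12.
Baby table (109^j mod 127 for j=0..11):
  0:1  1:109  2:70  3:10  4:74  5:65  6:100  7:105
  8:15  9:111  10:34  11:23
Giant step factor: 109^(-12) ≡ 50 (mod 127).
Scan 66·50^i mod 127 for i = 0, 1, …:
  i=0: 66   i=1: 125   i=2: 27   i=3: 80
  i=4: 63   i=5: 102   i=6: 20   i=7: 111
Match at i=7, j=9: k = 7·12 + 9 = 93.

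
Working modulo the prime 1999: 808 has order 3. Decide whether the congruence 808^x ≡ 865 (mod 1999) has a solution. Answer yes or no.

⟨808⟩ has order 3; its elements mod 1999 are {1, 808, 1190}.
865 is not in this set.

no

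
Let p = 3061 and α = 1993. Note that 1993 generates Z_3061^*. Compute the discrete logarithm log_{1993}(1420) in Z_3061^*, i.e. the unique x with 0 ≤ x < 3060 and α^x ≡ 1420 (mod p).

1494

Baby-step giant-step with m = ceil(sqrt(3060)) = 56.
Baby table (1993^j mod 3061 for j=0..55):
  0:1  1:1993  2:1932  3:2799  4:1265  5:1942  6:1302  7:2219
  8:2383  9:1708  10:212  11:98  12:2471  13:2615  14:1873  15:1530
  16:534  17:2095  18:131  19:898  20:2090  21:2410  22:421  23:339
  24:2207  25:2955  26:3012  27:295  28:223  29:594  30:2296  31:2794
  32:483  33:1465  34:2612  35:2016  36:1856  37:1320  38:1361  39:427
  40:53  41:1555  42:1383  43:1419  44:2764  45:1913  46:1664  47:1289
  48:798  49:1755  50:2053  51:2133  52:2401  53:850  54:1317  55:1504
Giant step factor: 1993^(-56) ≡ 1874 (mod 3061).
Scan 1420·1874^i mod 3061 for i = 0, 1, …:
  i=0: 1420   i=1: 1071   i=2: 2099   i=3: 141
  i=4: 988   i=5: 2668   i=6: 1219   i=7: 900
  i=8: 3050   i=9: 813     …   i=25: 2459
  i=26: 1361
Match at i=26, j=38: x = 26·56 + 38 = 1494.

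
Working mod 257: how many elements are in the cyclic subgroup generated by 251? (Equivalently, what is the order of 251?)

256

The order of 251 must divide p − 1 = 256 = 2^8.
Divisors: 1, 2, 4, 8, 16, 32, 64, 128, 256.
Check each in increasing order: 251^1 ≡ 251;  251^2 ≡ 36;  251^4 ≡ 11;  251^8 ≡ 121;  251^16 ≡ 249;  251^32 ≡ 64;  251^64 ≡ 241;  251^128 ≡ 256;  251^256 ≡ 1.
Smallest exponent giving 1 is 256.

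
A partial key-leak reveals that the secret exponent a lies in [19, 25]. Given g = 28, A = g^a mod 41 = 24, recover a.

Compute 28^19 mod 41 = 19, then multiply by 28 repeatedly:
  28^19=19  28^20=40  28^21=13  28^22=36  28^23=24
Found 24 at exponent 23.

23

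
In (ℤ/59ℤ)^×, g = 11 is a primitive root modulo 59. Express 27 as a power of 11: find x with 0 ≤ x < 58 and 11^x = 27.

Baby-step giant-step with m = ceil(sqrt(58)) = 8.
Baby table (11^j mod 59 for j=0..7):
  0:1  1:11  2:3  3:33  4:9  5:40  6:27  7:2
Giant step factor: 11^(-8) ≡ 51 (mod 59).
Scan 27·51^i mod 59 for i = 0, 1, …:
  i=0: 27
Match at i=0, j=6: x = 0·8 + 6 = 6.

6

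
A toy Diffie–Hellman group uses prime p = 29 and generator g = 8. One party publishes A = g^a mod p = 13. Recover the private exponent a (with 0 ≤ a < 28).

6

Successive powers of 8 modulo 29:
  8^0=1  8^1=8  8^2=6  8^3=19  8^4=7  8^5=27
  8^6=13
So 8^6 ≡ 13 (mod 29), giving a = 6.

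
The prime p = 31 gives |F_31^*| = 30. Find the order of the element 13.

30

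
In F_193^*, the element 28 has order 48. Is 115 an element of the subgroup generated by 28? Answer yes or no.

115 ∈ ⟨28⟩ iff 115^48 ≡ 1 (mod 193), since |⟨28⟩| = 48.
115^48 mod 193 = 81.
Since 81 ≠ 1, 115 does not lie in the subgroup.

no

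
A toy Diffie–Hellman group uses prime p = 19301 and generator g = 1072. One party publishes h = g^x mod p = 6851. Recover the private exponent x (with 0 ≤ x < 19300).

5129

Baby-step giant-step with m = ceil(sqrt(19300)) = 139.
Baby table (1072^j mod 19301 for j=0..138):
  0:1  1:1072  2:10425  3:321  4:15995  5:7352  6:6536  7:329
  8:5270  9:13548  10:9104  11:12483  12:6183  13:7933  14:11736  15:16041
  16:18062  17:3561  18:15095  19:7602  20:4322  21:944  22:8316  23:16991
  24:13509  25:5898  26:11229  27:12965  28:1760  29:14523  30:12050  31:5231
  32:10342  33:7850  34:19265  35:10  36:10720  37:7745  38:3210  39:5542
  40:15617  41:7457  42:3290  43:14098  44:373  45:13836  46:9024  47:3927
  48:2126  49:1554  50:6002  51:6911  52:16309  53:15843  54:18117  55:4618
  56:9440  57:5956  58:15502  59:19284  60:1077  61:15785  62:13844  63:17600
  64:10123  65:4694  66:13708  67:6915  68:1296  69:18941  70:100  71:10695
  72:246  73:12799  74:16818  75:1762  76:16667  77:13599  78:5873  79:3730
  80:3253  81:13036  82:668  83:1959  84:15540  85:2117  86:11207  87:8682
  88:4022  89:7461  90:7578  91:17196  92:1657  93:612  94:19131  95:10770
  96:3442  97:3333  98:2291  99:4725  100:8338  101:1973  102:11247  103:12960
  104:15701  105:1000  106:10445  107:2460  108:12184  109:13772  110:17620  111:12262
  112:883  113:827  114:17999  115:13229  116:14554  117:6680  118:289  119:992
  120:1869  121:15565  122:9616  123:1618  124:16707  125:17877  126:17552  127:16570
  128:6120  129:17601  130:11195  131:15119  132:14029  133:3609  134:8648  135:6176
  136:429  137:15965  138:13794
Giant step factor: 1072^(-139) ≡ 16460 (mod 19301).
Scan 6851·16460^i mod 19301 for i = 0, 1, …:
  i=0: 6851   i=1: 11018   i=2: 4084   i=3: 16558
  i=4: 14560   i=5: 16384   i=6: 7068   i=7: 12153
  i=8: 2816   i=9: 9659     …   i=35: 544
  i=36: 17877
Match at i=36, j=125: x = 36·139 + 125 = 5129.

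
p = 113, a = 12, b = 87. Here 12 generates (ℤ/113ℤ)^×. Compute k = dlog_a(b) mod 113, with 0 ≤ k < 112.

Baby-step giant-step with m = ceil(sqrt(112)) = 11.
Baby table (12^j mod 113 for j=0..10):
  0:1  1:12  2:31  3:33  4:57  5:6  6:72  7:73
  8:85  9:3  10:36
Giant step factor: 12^(-11) ≡ 96 (mod 113).
Scan 87·96^i mod 113 for i = 0, 1, …:
  i=0: 87   i=1: 103   i=2: 57
Match at i=2, j=4: k = 2·11 + 4 = 26.

26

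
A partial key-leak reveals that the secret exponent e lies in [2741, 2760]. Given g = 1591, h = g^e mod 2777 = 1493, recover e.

2751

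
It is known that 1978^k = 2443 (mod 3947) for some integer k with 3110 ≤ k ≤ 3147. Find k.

3126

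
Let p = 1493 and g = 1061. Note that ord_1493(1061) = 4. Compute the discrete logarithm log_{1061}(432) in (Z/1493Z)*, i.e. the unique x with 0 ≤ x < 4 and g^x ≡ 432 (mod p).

3

Successive powers of 1061 modulo 1493:
  1061^0=1  1061^1=1061  1061^2=1492  1061^3=432
So 1061^3 ≡ 432 (mod 1493), giving x = 3.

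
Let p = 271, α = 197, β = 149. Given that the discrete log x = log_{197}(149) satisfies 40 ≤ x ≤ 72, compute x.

61

Compute 197^40 mod 271 = 206, then multiply by 197 repeatedly:
  197^40=206  197^41=203  197^42=154  197^43=257  197^44=223
  197^45=29  197^46=22  197^47=269  197^48=148  197^49=159
  197^50=158  197^51=232  197^52=176  197^53=255  197^54=100
  197^55=188  197^56=180  197^57=230  197^58=53  197^59=143
  197^60=258  197^61=149
Found 149 at exponent 61.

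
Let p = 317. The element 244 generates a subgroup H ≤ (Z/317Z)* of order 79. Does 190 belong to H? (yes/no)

no

190 ∈ ⟨244⟩ iff 190^79 ≡ 1 (mod 317), since |⟨244⟩| = 79.
190^79 mod 317 = 114.
Since 114 ≠ 1, 190 does not lie in the subgroup.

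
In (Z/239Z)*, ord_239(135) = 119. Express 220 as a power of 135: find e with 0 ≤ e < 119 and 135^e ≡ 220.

Successive powers of 135 modulo 239:
  135^0=1  135^1=135  135^2=61  135^3=109  135^4=136  135^5=196
  135^6=170  135^7=6  135^8=93  135^9=127  135^10=176  135^11=99
  135^12=220
So 135^12 ≡ 220 (mod 239), giving e = 12.

12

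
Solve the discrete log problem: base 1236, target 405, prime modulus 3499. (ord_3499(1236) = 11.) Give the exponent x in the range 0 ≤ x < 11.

3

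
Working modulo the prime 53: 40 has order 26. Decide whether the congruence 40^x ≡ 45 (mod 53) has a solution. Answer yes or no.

no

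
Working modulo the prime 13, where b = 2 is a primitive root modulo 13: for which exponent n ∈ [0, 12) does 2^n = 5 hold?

Successive powers of 2 modulo 13:
  2^0=1  2^1=2  2^2=4  2^3=8  2^4=3  2^5=6
  2^6=12  2^7=11  2^8=9  2^9=5
So 2^9 ≡ 5 (mod 13), giving n = 9.

9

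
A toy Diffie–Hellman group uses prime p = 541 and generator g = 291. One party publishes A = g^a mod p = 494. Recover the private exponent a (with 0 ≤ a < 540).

88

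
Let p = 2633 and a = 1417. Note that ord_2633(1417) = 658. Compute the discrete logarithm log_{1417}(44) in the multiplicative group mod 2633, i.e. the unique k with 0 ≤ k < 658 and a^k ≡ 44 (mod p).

310

Baby-step giant-step with m = ceil(sqrt(658)) = 26.
Baby table (1417^j mod 2633 for j=0..25):
  0:1  1:1417  2:1543  3:1041  4:617  5:133  6:1518  7:2478
  8:1537  9:438  10:1891  11:1786  12:449  13:1680  14:328  15:1368
  16:568  17:1791  18:2268  19:1496  20:267  21:1820  22:1233  23:1482
  24:1493  25:1282
Giant step factor: 1417^(-26) ≡ 374 (mod 2633).
Scan 44·374^i mod 2633 for i = 0, 1, …:
  i=0: 44   i=1: 658   i=2: 1223   i=3: 1893
  i=4: 2338   i=5: 256   i=6: 956   i=7: 2089
  i=8: 1918   i=9: 1156   i=10: 532   i=11: 1493
Match at i=11, j=24: k = 11·26 + 24 = 310.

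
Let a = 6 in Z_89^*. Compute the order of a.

88

The order of 6 must divide p − 1 = 88 = 2^3 · 11.
Divisors: 1, 2, 4, 8, 11, 22, 44, 88.
Check each in increasing order: 6^1 ≡ 6;  6^2 ≡ 36;  6^4 ≡ 50;  6^8 ≡ 8;  6^11 ≡ 37;  6^22 ≡ 34;  6^44 ≡ 88;  6^88 ≡ 1.
Smallest exponent giving 1 is 88.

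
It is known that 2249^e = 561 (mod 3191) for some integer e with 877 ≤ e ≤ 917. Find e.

892

Compute 2249^877 mod 3191 = 2530, then multiply by 2249 repeatedly:
  2249^877=2530  2249^878=417  2249^879=2870  2249^880=2428  2249^881=771
  2249^882=1266  2249^883=862  2249^884=1701  2249^885=2731  2249^886=2535
  2249^887=2089  2249^888=1009  2249^889=440  2249^890=350  2249^891=2164
  2249^892=561
Found 561 at exponent 892.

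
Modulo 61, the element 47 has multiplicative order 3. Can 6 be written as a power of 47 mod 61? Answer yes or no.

no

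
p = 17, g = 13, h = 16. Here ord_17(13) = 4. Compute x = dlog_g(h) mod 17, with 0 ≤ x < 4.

Successive powers of 13 modulo 17:
  13^0=1  13^1=13  13^2=16
So 13^2 ≡ 16 (mod 17), giving x = 2.

2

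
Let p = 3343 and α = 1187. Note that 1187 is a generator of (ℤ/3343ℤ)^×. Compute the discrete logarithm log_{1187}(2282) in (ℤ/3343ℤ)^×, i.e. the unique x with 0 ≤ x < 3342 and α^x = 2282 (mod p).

Baby-step giant-step with m = ceil(sqrt(3342)) = 58.
Baby table (1187^j mod 3343 for j=0..57):
  0:1  1:1187  2:1566  3:134  4:1937  5:2578  6:1241  7:2147
  8:1123  9:2487  10:200  11:47  12:2301  13:56  14:2955  15:778
  16:818  17:1496  18:619  19:2636  20:3227  21:2714  22:2209  23:1171
  24:2632  25:1822  26:3136  27:1673  28:109  29:2349  30:201  31:1234
  32:524  33:190  34:1549  35:13  36:2059  37:300  38:1742  39:1780
  40:84  41:2761  42:1167  43:1227  44:2244  45:2600  46:611  47:3169
  48:728  49:1642  50:85  51:605  52:2733  53:1361  54:838  55:1835
  56:1852  57:1973
Giant step factor: 1187^(-58) ≡ 2328 (mod 3343).
Scan 2282·2328^i mod 3343 for i = 0, 1, …:
  i=0: 2282   i=1: 469   i=2: 2014   i=3: 1706
  i=4: 84
Match at i=4, j=40: x = 4·58 + 40 = 272.

272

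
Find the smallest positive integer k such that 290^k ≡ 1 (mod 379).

189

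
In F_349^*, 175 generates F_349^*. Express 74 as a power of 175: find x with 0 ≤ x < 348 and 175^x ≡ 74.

221

Baby-step giant-step with m = ceil(sqrt(348)) = 19.
Baby table (175^j mod 349 for j=0..18):
  0:1  1:175  2:262  3:131  4:240  5:120  6:60  7:30
  8:15  9:182  10:91  11:220  12:110  13:55  14:202  15:101
  16:225  17:287  18:318
Giant step factor: 175^(-19) ≡ 90 (mod 349).
Scan 74·90^i mod 349 for i = 0, 1, …:
  i=0: 74   i=1: 29   i=2: 167   i=3: 23
  i=4: 325   i=5: 283   i=6: 342   i=7: 68
  i=8: 187   i=9: 78   i=10: 40   i=11: 110
Match at i=11, j=12: x = 11·19 + 12 = 221.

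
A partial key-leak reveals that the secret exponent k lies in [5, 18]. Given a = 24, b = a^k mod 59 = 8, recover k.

Compute 24^5 mod 59 = 43, then multiply by 24 repeatedly:
  24^5=43  24^6=29  24^7=47  24^8=7  24^9=50
  24^10=20  24^11=8
Found 8 at exponent 11.

11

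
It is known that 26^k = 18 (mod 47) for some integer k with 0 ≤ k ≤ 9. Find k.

Compute 26^0 mod 47 = 1, then multiply by 26 repeatedly:
  26^0=1  26^1=26  26^2=18
Found 18 at exponent 2.

2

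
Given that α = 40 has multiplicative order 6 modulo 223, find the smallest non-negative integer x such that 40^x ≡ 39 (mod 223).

Successive powers of 40 modulo 223:
  40^0=1  40^1=40  40^2=39
So 40^2 ≡ 39 (mod 223), giving x = 2.

2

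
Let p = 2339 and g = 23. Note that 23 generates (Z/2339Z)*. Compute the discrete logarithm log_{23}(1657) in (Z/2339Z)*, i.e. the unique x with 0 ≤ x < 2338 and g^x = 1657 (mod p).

Baby-step giant-step with m = ceil(sqrt(2338)) = 49.
Baby table (23^j mod 2339 for j=0..48):
  0:1  1:23  2:529  3:472  4:1500  5:1754  6:579  7:1622
  8:2221  9:1964  10:731  11:440  12:764  13:1199  14:1848  15:402
  16:2229  17:2148  18:285  19:1877  20:1069  21:1197  22:1802  23:1683
  24:1285  25:1487  26:1455  27:719  28:164  29:1433  30:213  31:221
  32:405  33:2298  34:1396  35:1701  36:1699  37:1653  38:595  39:1990
  40:1329  41:160  42:1341  43:436  44:672  45:1422  46:2299  47:1419
  48:2230
Giant step factor: 23^(-49) ≡ 2158 (mod 2339).
Scan 1657·2158^i mod 2339 for i = 0, 1, …:
  i=0: 1657   i=1: 1814   i=2: 1465   i=3: 1481
  i=4: 924   i=5: 1164   i=6: 2165   i=7: 1087
  i=8: 2068   i=9: 2271     …   i=15: 2061
  i=16: 1199
Match at i=16, j=13: x = 16·49 + 13 = 797.

797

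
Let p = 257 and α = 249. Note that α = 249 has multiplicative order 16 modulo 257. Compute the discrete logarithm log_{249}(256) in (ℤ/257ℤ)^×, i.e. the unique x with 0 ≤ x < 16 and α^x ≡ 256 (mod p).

8

Successive powers of 249 modulo 257:
  249^0=1  249^1=249  249^2=64  249^3=2  249^4=241  249^5=128
  249^6=4  249^7=225  249^8=256
So 249^8 ≡ 256 (mod 257), giving x = 8.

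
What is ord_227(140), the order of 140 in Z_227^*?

226

The order of 140 must divide p − 1 = 226 = 2 · 113.
Divisors: 1, 2, 113, 226.
Check each in increasing order: 140^1 ≡ 140;  140^2 ≡ 78;  140^113 ≡ 226;  140^226 ≡ 1.
Smallest exponent giving 1 is 226.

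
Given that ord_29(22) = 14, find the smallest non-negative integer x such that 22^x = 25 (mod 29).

Successive powers of 22 modulo 29:
  22^0=1  22^1=22  22^2=20  22^3=5  22^4=23  22^5=13
  22^6=25
So 22^6 ≡ 25 (mod 29), giving x = 6.

6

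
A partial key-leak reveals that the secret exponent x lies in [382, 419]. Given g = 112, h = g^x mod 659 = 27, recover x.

410

Compute 112^382 mod 659 = 300, then multiply by 112 repeatedly:
  112^382=300  112^383=650  112^384=310  112^385=452  112^386=540
  112^387=511  112^388=558  112^389=550  112^390=313  112^391=129
  112^392=609  112^393=331  112^394=168  112^395=364  112^396=569
  112^397=464  112^398=566  112^399=128  112^400=497  112^401=308
  112^402=228  112^403=494  112^404=631  112^405=159  112^406=15
  112^407=362  112^408=345  112^409=418  112^410=27
Found 27 at exponent 410.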